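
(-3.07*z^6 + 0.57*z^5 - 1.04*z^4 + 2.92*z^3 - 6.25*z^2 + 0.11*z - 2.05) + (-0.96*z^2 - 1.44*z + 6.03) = -3.07*z^6 + 0.57*z^5 - 1.04*z^4 + 2.92*z^3 - 7.21*z^2 - 1.33*z + 3.98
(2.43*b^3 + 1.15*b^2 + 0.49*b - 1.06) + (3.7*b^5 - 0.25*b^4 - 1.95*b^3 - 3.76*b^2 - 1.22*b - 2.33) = 3.7*b^5 - 0.25*b^4 + 0.48*b^3 - 2.61*b^2 - 0.73*b - 3.39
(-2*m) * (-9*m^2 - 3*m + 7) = 18*m^3 + 6*m^2 - 14*m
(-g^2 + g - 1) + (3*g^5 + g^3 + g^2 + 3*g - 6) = 3*g^5 + g^3 + 4*g - 7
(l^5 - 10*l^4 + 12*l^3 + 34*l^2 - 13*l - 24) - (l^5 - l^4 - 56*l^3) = -9*l^4 + 68*l^3 + 34*l^2 - 13*l - 24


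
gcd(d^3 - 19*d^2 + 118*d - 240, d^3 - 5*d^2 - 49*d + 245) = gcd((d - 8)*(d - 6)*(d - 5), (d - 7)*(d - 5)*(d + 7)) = d - 5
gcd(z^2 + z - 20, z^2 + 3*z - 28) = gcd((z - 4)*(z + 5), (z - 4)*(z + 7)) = z - 4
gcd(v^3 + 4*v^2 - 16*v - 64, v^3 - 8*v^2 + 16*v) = v - 4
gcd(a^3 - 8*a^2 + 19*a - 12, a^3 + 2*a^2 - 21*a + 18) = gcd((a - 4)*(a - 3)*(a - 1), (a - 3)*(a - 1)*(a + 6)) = a^2 - 4*a + 3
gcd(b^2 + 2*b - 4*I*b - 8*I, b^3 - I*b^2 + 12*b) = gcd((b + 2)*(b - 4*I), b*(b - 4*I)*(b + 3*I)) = b - 4*I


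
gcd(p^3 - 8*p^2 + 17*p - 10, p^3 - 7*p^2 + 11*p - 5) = p^2 - 6*p + 5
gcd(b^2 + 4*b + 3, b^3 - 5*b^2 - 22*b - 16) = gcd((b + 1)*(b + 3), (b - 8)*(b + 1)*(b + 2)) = b + 1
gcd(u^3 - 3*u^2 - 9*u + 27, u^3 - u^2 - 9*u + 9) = u^2 - 9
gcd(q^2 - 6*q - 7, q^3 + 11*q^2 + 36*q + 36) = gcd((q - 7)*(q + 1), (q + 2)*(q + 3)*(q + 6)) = 1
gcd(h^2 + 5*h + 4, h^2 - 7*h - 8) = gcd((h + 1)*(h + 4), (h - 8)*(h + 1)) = h + 1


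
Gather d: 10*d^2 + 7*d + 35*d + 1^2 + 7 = 10*d^2 + 42*d + 8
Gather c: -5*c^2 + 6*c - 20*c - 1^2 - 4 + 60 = -5*c^2 - 14*c + 55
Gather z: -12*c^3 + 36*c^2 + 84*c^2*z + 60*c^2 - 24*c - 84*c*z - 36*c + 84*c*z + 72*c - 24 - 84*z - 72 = -12*c^3 + 96*c^2 + 12*c + z*(84*c^2 - 84) - 96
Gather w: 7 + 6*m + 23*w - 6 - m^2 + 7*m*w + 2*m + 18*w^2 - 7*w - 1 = -m^2 + 8*m + 18*w^2 + w*(7*m + 16)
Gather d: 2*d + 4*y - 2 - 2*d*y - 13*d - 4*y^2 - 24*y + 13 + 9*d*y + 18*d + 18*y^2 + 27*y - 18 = d*(7*y + 7) + 14*y^2 + 7*y - 7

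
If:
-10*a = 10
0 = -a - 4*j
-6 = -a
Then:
No Solution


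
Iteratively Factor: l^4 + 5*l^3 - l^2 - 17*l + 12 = (l + 3)*(l^3 + 2*l^2 - 7*l + 4) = (l - 1)*(l + 3)*(l^2 + 3*l - 4) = (l - 1)*(l + 3)*(l + 4)*(l - 1)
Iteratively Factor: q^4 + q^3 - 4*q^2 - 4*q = (q)*(q^3 + q^2 - 4*q - 4) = q*(q + 1)*(q^2 - 4) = q*(q - 2)*(q + 1)*(q + 2)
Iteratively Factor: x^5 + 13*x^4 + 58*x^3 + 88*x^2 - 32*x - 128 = (x + 2)*(x^4 + 11*x^3 + 36*x^2 + 16*x - 64) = (x + 2)*(x + 4)*(x^3 + 7*x^2 + 8*x - 16) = (x + 2)*(x + 4)^2*(x^2 + 3*x - 4) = (x + 2)*(x + 4)^3*(x - 1)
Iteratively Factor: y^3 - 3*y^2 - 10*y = (y)*(y^2 - 3*y - 10) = y*(y - 5)*(y + 2)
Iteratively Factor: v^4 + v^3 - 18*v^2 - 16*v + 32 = (v + 2)*(v^3 - v^2 - 16*v + 16) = (v - 4)*(v + 2)*(v^2 + 3*v - 4) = (v - 4)*(v + 2)*(v + 4)*(v - 1)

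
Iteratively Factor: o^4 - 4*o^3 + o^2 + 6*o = (o - 3)*(o^3 - o^2 - 2*o) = (o - 3)*(o - 2)*(o^2 + o) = (o - 3)*(o - 2)*(o + 1)*(o)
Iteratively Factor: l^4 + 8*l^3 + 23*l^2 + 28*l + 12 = (l + 3)*(l^3 + 5*l^2 + 8*l + 4) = (l + 2)*(l + 3)*(l^2 + 3*l + 2) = (l + 1)*(l + 2)*(l + 3)*(l + 2)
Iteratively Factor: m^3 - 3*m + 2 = (m + 2)*(m^2 - 2*m + 1) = (m - 1)*(m + 2)*(m - 1)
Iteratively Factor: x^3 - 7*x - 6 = (x + 1)*(x^2 - x - 6) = (x - 3)*(x + 1)*(x + 2)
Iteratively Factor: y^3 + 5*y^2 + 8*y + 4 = (y + 1)*(y^2 + 4*y + 4) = (y + 1)*(y + 2)*(y + 2)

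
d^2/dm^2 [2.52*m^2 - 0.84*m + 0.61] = 5.04000000000000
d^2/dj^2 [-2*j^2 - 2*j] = -4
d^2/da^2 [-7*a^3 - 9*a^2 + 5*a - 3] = -42*a - 18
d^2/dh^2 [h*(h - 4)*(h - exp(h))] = -h^2*exp(h) + 6*h + 6*exp(h) - 8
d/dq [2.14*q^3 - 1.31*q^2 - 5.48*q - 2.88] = 6.42*q^2 - 2.62*q - 5.48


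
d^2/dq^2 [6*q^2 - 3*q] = 12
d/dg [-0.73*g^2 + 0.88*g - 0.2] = 0.88 - 1.46*g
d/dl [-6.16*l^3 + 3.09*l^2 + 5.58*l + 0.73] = -18.48*l^2 + 6.18*l + 5.58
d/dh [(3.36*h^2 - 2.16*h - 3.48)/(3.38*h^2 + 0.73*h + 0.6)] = (9.7536*h^2 + 27.5568*h + 1.2444)/(11.4244*h^4 + 4.9348*h^3 + 4.5889*h^2 + 0.876*h + 0.36)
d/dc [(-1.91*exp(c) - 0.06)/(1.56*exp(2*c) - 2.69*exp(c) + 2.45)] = (2.9796*exp(2*c) + 0.1872*exp(c) - 4.8409)*exp(c)/(2.4336*exp(4*c) - 8.3928*exp(3*c) + 14.8801*exp(2*c) - 13.181*exp(c) + 6.0025)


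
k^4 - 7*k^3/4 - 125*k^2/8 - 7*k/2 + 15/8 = (k - 5)*(k - 1/4)*(k + 1/2)*(k + 3)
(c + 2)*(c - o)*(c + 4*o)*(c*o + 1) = c^4*o + 3*c^3*o^2 + 2*c^3*o + c^3 - 4*c^2*o^3 + 6*c^2*o^2 + 3*c^2*o + 2*c^2 - 8*c*o^3 - 4*c*o^2 + 6*c*o - 8*o^2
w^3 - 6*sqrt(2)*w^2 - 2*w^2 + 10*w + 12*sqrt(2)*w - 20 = (w - 2)*(w - 5*sqrt(2))*(w - sqrt(2))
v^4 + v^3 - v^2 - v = v*(v - 1)*(v + 1)^2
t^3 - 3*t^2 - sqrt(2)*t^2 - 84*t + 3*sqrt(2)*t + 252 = (t - 3)*(t - 7*sqrt(2))*(t + 6*sqrt(2))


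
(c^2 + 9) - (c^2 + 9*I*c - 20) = -9*I*c + 29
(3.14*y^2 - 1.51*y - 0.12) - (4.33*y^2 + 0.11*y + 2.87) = -1.19*y^2 - 1.62*y - 2.99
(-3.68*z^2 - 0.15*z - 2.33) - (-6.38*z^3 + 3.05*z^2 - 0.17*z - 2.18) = 6.38*z^3 - 6.73*z^2 + 0.02*z - 0.15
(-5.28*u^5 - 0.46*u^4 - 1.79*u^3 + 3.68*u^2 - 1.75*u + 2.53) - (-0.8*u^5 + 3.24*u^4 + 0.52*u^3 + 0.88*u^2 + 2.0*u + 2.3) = -4.48*u^5 - 3.7*u^4 - 2.31*u^3 + 2.8*u^2 - 3.75*u + 0.23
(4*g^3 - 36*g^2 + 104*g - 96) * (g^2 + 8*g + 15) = 4*g^5 - 4*g^4 - 124*g^3 + 196*g^2 + 792*g - 1440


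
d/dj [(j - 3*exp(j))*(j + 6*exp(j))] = 3*j*exp(j) + 2*j - 36*exp(2*j) + 3*exp(j)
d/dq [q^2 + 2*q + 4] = 2*q + 2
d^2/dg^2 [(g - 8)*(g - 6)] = 2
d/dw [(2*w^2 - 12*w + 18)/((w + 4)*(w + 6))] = 4*(8*w^2 + 15*w - 117)/(w^4 + 20*w^3 + 148*w^2 + 480*w + 576)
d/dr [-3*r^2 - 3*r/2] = -6*r - 3/2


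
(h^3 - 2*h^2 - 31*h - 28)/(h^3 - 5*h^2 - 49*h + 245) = (h^2 + 5*h + 4)/(h^2 + 2*h - 35)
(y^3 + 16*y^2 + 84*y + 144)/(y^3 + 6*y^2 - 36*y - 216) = (y + 4)/(y - 6)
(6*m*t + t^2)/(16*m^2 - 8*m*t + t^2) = t*(6*m + t)/(16*m^2 - 8*m*t + t^2)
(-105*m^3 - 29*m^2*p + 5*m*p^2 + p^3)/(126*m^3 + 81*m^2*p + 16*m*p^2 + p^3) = (-5*m + p)/(6*m + p)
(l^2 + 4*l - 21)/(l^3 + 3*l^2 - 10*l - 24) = (l + 7)/(l^2 + 6*l + 8)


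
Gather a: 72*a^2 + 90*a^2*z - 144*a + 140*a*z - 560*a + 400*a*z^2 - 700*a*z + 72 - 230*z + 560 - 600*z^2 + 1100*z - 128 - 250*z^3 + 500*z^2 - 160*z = a^2*(90*z + 72) + a*(400*z^2 - 560*z - 704) - 250*z^3 - 100*z^2 + 710*z + 504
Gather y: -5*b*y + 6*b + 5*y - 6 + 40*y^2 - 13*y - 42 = 6*b + 40*y^2 + y*(-5*b - 8) - 48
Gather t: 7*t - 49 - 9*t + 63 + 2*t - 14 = 0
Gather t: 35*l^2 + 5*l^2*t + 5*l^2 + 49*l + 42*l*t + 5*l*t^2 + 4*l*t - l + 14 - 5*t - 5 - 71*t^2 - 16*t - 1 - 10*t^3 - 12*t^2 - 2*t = 40*l^2 + 48*l - 10*t^3 + t^2*(5*l - 83) + t*(5*l^2 + 46*l - 23) + 8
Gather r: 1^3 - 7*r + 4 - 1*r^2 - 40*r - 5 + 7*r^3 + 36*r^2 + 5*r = 7*r^3 + 35*r^2 - 42*r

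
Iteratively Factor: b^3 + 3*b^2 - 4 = (b - 1)*(b^2 + 4*b + 4) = (b - 1)*(b + 2)*(b + 2)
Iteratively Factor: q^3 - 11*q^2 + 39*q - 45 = (q - 5)*(q^2 - 6*q + 9) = (q - 5)*(q - 3)*(q - 3)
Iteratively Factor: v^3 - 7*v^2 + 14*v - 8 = (v - 2)*(v^2 - 5*v + 4) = (v - 4)*(v - 2)*(v - 1)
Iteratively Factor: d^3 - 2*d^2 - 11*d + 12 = (d - 1)*(d^2 - d - 12) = (d - 4)*(d - 1)*(d + 3)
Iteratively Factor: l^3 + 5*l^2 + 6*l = (l + 2)*(l^2 + 3*l) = (l + 2)*(l + 3)*(l)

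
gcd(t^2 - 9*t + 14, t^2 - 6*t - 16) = 1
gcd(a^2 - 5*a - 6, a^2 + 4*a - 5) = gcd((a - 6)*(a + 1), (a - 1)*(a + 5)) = 1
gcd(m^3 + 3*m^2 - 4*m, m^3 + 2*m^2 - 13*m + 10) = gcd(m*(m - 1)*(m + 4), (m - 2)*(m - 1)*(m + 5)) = m - 1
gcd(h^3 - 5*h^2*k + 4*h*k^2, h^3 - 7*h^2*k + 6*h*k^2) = h^2 - h*k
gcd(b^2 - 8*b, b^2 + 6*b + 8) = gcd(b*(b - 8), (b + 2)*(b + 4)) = 1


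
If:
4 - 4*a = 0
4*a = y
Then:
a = 1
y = 4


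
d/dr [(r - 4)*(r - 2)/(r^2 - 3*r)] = (3*r^2 - 16*r + 24)/(r^2*(r^2 - 6*r + 9))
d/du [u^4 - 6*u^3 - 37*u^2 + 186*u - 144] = 4*u^3 - 18*u^2 - 74*u + 186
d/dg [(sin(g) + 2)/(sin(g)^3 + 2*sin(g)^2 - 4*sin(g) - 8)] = -sin(2*g)/((sin(g) - 2)^2*(sin(g) + 2)^2)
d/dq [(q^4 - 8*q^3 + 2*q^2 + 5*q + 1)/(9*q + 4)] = (27*q^4 - 128*q^3 - 78*q^2 + 16*q + 11)/(81*q^2 + 72*q + 16)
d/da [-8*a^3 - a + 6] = -24*a^2 - 1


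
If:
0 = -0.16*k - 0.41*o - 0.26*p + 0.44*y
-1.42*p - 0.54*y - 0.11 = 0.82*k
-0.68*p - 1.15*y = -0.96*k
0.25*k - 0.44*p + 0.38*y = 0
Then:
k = -0.05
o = 0.03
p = -0.04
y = -0.02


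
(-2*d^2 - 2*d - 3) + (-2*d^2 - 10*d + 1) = -4*d^2 - 12*d - 2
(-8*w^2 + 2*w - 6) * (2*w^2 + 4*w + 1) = -16*w^4 - 28*w^3 - 12*w^2 - 22*w - 6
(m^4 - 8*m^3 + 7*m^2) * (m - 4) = m^5 - 12*m^4 + 39*m^3 - 28*m^2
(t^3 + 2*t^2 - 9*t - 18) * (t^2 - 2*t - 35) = t^5 - 48*t^3 - 70*t^2 + 351*t + 630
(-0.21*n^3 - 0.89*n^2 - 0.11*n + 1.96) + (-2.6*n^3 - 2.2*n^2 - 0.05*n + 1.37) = -2.81*n^3 - 3.09*n^2 - 0.16*n + 3.33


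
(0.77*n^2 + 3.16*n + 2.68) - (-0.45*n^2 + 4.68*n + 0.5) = 1.22*n^2 - 1.52*n + 2.18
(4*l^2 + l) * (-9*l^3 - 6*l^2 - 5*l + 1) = -36*l^5 - 33*l^4 - 26*l^3 - l^2 + l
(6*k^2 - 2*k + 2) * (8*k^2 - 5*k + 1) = 48*k^4 - 46*k^3 + 32*k^2 - 12*k + 2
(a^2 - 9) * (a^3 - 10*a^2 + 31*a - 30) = a^5 - 10*a^4 + 22*a^3 + 60*a^2 - 279*a + 270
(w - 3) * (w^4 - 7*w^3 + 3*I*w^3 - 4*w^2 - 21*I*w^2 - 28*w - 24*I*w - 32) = w^5 - 10*w^4 + 3*I*w^4 + 17*w^3 - 30*I*w^3 - 16*w^2 + 39*I*w^2 + 52*w + 72*I*w + 96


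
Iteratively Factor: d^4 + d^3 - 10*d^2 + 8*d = (d + 4)*(d^3 - 3*d^2 + 2*d) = (d - 1)*(d + 4)*(d^2 - 2*d) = d*(d - 1)*(d + 4)*(d - 2)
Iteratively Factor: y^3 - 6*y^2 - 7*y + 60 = (y + 3)*(y^2 - 9*y + 20) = (y - 5)*(y + 3)*(y - 4)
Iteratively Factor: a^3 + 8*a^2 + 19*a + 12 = (a + 3)*(a^2 + 5*a + 4) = (a + 1)*(a + 3)*(a + 4)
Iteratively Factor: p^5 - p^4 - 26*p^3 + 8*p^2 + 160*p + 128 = (p + 1)*(p^4 - 2*p^3 - 24*p^2 + 32*p + 128) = (p + 1)*(p + 4)*(p^3 - 6*p^2 + 32) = (p - 4)*(p + 1)*(p + 4)*(p^2 - 2*p - 8) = (p - 4)^2*(p + 1)*(p + 4)*(p + 2)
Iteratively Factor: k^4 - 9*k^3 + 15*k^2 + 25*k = (k - 5)*(k^3 - 4*k^2 - 5*k) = k*(k - 5)*(k^2 - 4*k - 5) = k*(k - 5)^2*(k + 1)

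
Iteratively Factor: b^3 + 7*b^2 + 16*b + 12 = (b + 2)*(b^2 + 5*b + 6) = (b + 2)*(b + 3)*(b + 2)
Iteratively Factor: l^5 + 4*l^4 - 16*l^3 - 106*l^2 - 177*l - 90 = (l + 3)*(l^4 + l^3 - 19*l^2 - 49*l - 30) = (l + 1)*(l + 3)*(l^3 - 19*l - 30) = (l - 5)*(l + 1)*(l + 3)*(l^2 + 5*l + 6) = (l - 5)*(l + 1)*(l + 3)^2*(l + 2)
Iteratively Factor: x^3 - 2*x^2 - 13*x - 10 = (x + 1)*(x^2 - 3*x - 10) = (x + 1)*(x + 2)*(x - 5)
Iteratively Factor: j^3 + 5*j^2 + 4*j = (j)*(j^2 + 5*j + 4) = j*(j + 1)*(j + 4)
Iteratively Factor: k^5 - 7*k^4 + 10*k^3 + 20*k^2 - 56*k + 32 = (k - 2)*(k^4 - 5*k^3 + 20*k - 16) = (k - 2)^2*(k^3 - 3*k^2 - 6*k + 8) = (k - 4)*(k - 2)^2*(k^2 + k - 2) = (k - 4)*(k - 2)^2*(k + 2)*(k - 1)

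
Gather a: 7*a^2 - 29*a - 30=7*a^2 - 29*a - 30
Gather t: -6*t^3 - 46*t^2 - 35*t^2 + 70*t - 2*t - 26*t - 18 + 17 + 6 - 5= -6*t^3 - 81*t^2 + 42*t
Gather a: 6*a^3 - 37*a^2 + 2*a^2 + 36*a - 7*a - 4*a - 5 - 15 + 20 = 6*a^3 - 35*a^2 + 25*a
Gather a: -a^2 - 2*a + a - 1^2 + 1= -a^2 - a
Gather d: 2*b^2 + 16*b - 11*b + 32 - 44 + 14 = 2*b^2 + 5*b + 2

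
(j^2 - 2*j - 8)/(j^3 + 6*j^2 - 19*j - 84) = (j + 2)/(j^2 + 10*j + 21)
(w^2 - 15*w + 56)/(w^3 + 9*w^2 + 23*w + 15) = (w^2 - 15*w + 56)/(w^3 + 9*w^2 + 23*w + 15)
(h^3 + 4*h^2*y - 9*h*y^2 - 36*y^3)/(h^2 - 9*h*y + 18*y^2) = (-h^2 - 7*h*y - 12*y^2)/(-h + 6*y)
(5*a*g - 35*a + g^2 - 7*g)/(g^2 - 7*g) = (5*a + g)/g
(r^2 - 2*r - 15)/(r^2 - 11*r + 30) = (r + 3)/(r - 6)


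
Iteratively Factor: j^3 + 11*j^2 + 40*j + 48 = (j + 4)*(j^2 + 7*j + 12) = (j + 4)^2*(j + 3)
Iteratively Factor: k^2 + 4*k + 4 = (k + 2)*(k + 2)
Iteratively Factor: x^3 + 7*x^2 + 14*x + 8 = (x + 4)*(x^2 + 3*x + 2) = (x + 1)*(x + 4)*(x + 2)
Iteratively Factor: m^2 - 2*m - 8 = (m + 2)*(m - 4)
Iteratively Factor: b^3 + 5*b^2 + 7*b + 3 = (b + 1)*(b^2 + 4*b + 3) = (b + 1)*(b + 3)*(b + 1)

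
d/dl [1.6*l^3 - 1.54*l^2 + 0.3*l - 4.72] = 4.8*l^2 - 3.08*l + 0.3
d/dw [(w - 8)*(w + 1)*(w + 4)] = 3*w^2 - 6*w - 36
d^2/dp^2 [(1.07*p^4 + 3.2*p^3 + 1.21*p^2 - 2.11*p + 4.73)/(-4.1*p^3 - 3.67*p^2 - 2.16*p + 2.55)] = (-5.6843418860808e-14*p^8 + 45.748994*p^6 + 264.836076*p^5 - 1070.689602*p^4 - 1272.671678*p^3 - 414.541272*p^2 - 528.056226*p - 125.160276)/(68.921*p^9 + 185.0781*p^8 + 274.59627*p^7 + 115.843483*p^6 - 85.553748*p^5 - 187.165629*p^4 - 31.227714*p^3 + 35.900685*p^2 + 42.1362*p - 16.581375)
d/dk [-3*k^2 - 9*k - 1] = -6*k - 9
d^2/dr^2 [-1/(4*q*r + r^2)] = 2*(r*(4*q + r) - 4*(2*q + r)^2)/(r^3*(4*q + r)^3)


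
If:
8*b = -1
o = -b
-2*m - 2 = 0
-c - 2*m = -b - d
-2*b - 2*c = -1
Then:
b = -1/8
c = 5/8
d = -5/4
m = -1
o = 1/8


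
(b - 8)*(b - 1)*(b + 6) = b^3 - 3*b^2 - 46*b + 48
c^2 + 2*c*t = c*(c + 2*t)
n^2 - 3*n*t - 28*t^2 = (n - 7*t)*(n + 4*t)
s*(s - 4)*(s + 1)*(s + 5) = s^4 + 2*s^3 - 19*s^2 - 20*s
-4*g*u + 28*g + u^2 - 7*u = (-4*g + u)*(u - 7)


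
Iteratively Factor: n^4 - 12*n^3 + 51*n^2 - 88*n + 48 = (n - 4)*(n^3 - 8*n^2 + 19*n - 12) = (n - 4)*(n - 3)*(n^2 - 5*n + 4) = (n - 4)^2*(n - 3)*(n - 1)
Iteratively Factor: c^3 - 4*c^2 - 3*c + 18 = (c + 2)*(c^2 - 6*c + 9) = (c - 3)*(c + 2)*(c - 3)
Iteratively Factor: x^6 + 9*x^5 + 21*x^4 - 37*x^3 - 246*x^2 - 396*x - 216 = (x + 3)*(x^5 + 6*x^4 + 3*x^3 - 46*x^2 - 108*x - 72) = (x + 2)*(x + 3)*(x^4 + 4*x^3 - 5*x^2 - 36*x - 36) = (x + 2)^2*(x + 3)*(x^3 + 2*x^2 - 9*x - 18) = (x + 2)^3*(x + 3)*(x^2 - 9) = (x - 3)*(x + 2)^3*(x + 3)*(x + 3)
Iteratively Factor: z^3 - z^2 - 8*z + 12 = (z - 2)*(z^2 + z - 6) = (z - 2)^2*(z + 3)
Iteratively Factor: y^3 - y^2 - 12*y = (y + 3)*(y^2 - 4*y) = y*(y + 3)*(y - 4)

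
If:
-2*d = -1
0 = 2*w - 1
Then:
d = 1/2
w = 1/2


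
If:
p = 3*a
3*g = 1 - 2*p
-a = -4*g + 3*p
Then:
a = 2/27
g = 5/27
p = 2/9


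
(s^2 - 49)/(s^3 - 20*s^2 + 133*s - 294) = (s + 7)/(s^2 - 13*s + 42)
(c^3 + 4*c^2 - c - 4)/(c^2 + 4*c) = c - 1/c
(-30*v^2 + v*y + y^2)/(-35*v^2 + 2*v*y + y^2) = (6*v + y)/(7*v + y)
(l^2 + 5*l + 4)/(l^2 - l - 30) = (l^2 + 5*l + 4)/(l^2 - l - 30)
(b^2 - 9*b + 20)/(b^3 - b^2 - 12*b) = (b - 5)/(b*(b + 3))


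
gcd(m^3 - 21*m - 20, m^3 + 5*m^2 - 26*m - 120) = m^2 - m - 20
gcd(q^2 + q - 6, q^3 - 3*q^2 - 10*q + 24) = q^2 + q - 6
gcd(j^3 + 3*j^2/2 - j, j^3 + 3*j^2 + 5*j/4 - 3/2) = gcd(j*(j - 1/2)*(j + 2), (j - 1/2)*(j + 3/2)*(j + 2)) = j^2 + 3*j/2 - 1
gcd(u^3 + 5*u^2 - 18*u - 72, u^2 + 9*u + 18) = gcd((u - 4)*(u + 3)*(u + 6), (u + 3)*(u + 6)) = u^2 + 9*u + 18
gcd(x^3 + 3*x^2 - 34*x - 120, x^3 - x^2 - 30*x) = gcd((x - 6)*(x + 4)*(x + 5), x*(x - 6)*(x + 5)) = x^2 - x - 30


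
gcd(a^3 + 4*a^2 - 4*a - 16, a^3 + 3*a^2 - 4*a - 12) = a^2 - 4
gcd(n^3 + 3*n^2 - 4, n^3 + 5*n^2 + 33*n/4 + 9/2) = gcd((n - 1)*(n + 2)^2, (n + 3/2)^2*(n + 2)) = n + 2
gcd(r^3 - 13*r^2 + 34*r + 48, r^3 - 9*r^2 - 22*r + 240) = r^2 - 14*r + 48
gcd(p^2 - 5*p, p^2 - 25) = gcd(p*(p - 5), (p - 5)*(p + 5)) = p - 5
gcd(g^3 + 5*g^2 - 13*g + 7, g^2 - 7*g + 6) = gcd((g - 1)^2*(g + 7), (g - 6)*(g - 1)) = g - 1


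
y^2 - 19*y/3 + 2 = (y - 6)*(y - 1/3)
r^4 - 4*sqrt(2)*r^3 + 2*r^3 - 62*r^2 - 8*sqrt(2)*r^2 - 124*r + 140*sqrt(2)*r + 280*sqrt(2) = (r + 2)*(r - 7*sqrt(2))*(r - 2*sqrt(2))*(r + 5*sqrt(2))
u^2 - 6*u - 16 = (u - 8)*(u + 2)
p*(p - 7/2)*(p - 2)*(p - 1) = p^4 - 13*p^3/2 + 25*p^2/2 - 7*p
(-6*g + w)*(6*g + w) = -36*g^2 + w^2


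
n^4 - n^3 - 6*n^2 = n^2*(n - 3)*(n + 2)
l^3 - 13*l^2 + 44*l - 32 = (l - 8)*(l - 4)*(l - 1)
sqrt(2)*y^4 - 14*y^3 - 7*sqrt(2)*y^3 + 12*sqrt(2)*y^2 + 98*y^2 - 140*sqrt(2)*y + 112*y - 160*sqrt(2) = (y - 8)*(y - 5*sqrt(2))*(y - 2*sqrt(2))*(sqrt(2)*y + sqrt(2))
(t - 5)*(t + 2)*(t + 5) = t^3 + 2*t^2 - 25*t - 50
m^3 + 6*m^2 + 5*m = m*(m + 1)*(m + 5)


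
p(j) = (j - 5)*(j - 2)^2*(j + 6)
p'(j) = (j - 5)*(j - 2)^2 + (j - 5)*(j + 6)*(2*j - 4) + (j - 2)^2*(j + 6)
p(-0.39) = -172.72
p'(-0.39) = 145.79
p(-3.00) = -600.00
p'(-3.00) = 115.00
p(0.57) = -59.52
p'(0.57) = 87.62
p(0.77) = -43.33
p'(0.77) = 74.29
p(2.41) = -3.66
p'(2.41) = -16.88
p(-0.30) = -159.81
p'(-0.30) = 141.08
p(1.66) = -2.96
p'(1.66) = 17.90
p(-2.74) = -566.91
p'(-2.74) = 138.55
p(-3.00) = -600.00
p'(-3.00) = 115.00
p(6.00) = 192.00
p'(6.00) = 304.00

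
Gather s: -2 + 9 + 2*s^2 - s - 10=2*s^2 - s - 3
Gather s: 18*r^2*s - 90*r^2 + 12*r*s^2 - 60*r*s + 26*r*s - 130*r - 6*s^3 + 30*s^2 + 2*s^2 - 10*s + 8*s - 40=-90*r^2 - 130*r - 6*s^3 + s^2*(12*r + 32) + s*(18*r^2 - 34*r - 2) - 40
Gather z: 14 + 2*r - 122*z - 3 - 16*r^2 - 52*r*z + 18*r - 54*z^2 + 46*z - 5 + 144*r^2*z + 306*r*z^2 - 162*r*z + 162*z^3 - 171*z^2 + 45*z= -16*r^2 + 20*r + 162*z^3 + z^2*(306*r - 225) + z*(144*r^2 - 214*r - 31) + 6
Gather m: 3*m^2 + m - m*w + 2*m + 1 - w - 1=3*m^2 + m*(3 - w) - w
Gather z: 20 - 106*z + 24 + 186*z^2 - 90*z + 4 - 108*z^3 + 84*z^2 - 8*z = -108*z^3 + 270*z^2 - 204*z + 48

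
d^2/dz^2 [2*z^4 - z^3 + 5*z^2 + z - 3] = 24*z^2 - 6*z + 10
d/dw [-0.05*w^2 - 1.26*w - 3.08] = -0.1*w - 1.26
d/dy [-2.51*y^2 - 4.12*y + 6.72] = -5.02*y - 4.12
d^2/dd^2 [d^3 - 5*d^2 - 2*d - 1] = 6*d - 10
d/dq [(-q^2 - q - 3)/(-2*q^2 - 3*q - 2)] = (q^2 - 8*q - 7)/(4*q^4 + 12*q^3 + 17*q^2 + 12*q + 4)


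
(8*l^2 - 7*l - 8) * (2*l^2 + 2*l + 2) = 16*l^4 + 2*l^3 - 14*l^2 - 30*l - 16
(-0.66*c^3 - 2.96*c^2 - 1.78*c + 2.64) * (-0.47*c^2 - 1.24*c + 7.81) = 0.3102*c^5 + 2.2096*c^4 - 0.647600000000001*c^3 - 22.1512*c^2 - 17.1754*c + 20.6184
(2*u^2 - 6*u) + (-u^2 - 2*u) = u^2 - 8*u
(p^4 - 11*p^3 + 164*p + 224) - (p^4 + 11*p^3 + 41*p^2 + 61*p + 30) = -22*p^3 - 41*p^2 + 103*p + 194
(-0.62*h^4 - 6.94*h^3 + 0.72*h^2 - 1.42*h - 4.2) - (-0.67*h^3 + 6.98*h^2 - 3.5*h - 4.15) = -0.62*h^4 - 6.27*h^3 - 6.26*h^2 + 2.08*h - 0.0499999999999998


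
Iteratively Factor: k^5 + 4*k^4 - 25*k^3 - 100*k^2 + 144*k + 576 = (k - 4)*(k^4 + 8*k^3 + 7*k^2 - 72*k - 144) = (k - 4)*(k + 4)*(k^3 + 4*k^2 - 9*k - 36) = (k - 4)*(k - 3)*(k + 4)*(k^2 + 7*k + 12) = (k - 4)*(k - 3)*(k + 3)*(k + 4)*(k + 4)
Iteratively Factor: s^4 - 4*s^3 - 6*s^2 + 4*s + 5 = (s - 5)*(s^3 + s^2 - s - 1) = (s - 5)*(s - 1)*(s^2 + 2*s + 1) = (s - 5)*(s - 1)*(s + 1)*(s + 1)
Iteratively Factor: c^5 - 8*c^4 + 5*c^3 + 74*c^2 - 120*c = (c - 5)*(c^4 - 3*c^3 - 10*c^2 + 24*c) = (c - 5)*(c - 2)*(c^3 - c^2 - 12*c) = (c - 5)*(c - 4)*(c - 2)*(c^2 + 3*c) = (c - 5)*(c - 4)*(c - 2)*(c + 3)*(c)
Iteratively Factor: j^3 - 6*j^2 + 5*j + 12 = (j - 3)*(j^2 - 3*j - 4) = (j - 3)*(j + 1)*(j - 4)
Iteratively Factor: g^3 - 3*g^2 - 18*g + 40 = (g + 4)*(g^2 - 7*g + 10) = (g - 5)*(g + 4)*(g - 2)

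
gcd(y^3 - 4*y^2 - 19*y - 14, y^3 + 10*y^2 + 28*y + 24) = y + 2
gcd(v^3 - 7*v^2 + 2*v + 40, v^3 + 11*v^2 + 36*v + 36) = v + 2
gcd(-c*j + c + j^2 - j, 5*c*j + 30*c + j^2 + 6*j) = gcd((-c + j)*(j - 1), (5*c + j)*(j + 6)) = 1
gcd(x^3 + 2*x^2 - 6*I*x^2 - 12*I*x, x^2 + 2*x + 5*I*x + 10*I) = x + 2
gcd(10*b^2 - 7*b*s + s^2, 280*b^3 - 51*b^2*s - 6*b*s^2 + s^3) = -5*b + s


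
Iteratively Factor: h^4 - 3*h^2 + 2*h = (h)*(h^3 - 3*h + 2) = h*(h - 1)*(h^2 + h - 2) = h*(h - 1)*(h + 2)*(h - 1)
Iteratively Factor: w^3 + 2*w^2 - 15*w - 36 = (w + 3)*(w^2 - w - 12) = (w - 4)*(w + 3)*(w + 3)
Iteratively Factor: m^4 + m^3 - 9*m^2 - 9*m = (m + 3)*(m^3 - 2*m^2 - 3*m) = (m - 3)*(m + 3)*(m^2 + m) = (m - 3)*(m + 1)*(m + 3)*(m)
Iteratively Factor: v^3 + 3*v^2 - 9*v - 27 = (v + 3)*(v^2 - 9) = (v + 3)^2*(v - 3)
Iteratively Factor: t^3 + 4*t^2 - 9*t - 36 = (t + 4)*(t^2 - 9) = (t - 3)*(t + 4)*(t + 3)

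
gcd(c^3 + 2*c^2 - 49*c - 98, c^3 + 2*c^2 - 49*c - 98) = c^3 + 2*c^2 - 49*c - 98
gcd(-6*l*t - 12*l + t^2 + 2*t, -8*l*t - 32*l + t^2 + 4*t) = 1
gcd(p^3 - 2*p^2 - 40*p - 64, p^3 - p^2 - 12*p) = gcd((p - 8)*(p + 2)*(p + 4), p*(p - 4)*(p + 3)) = 1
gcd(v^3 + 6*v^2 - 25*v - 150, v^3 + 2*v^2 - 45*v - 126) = v + 6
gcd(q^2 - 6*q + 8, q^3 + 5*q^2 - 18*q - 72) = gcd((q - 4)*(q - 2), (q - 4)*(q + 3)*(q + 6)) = q - 4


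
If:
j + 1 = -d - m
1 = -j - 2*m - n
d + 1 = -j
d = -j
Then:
No Solution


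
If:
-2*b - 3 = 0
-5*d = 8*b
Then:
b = -3/2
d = 12/5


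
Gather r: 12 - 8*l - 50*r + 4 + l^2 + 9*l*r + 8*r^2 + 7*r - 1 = l^2 - 8*l + 8*r^2 + r*(9*l - 43) + 15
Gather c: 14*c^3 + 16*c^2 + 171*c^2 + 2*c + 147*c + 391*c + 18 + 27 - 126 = 14*c^3 + 187*c^2 + 540*c - 81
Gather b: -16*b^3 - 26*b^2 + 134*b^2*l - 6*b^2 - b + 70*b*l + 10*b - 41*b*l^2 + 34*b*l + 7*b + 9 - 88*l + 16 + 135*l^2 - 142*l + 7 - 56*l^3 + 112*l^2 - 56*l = -16*b^3 + b^2*(134*l - 32) + b*(-41*l^2 + 104*l + 16) - 56*l^3 + 247*l^2 - 286*l + 32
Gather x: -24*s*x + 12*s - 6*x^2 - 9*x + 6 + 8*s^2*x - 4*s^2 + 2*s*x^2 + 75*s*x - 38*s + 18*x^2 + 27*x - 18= -4*s^2 - 26*s + x^2*(2*s + 12) + x*(8*s^2 + 51*s + 18) - 12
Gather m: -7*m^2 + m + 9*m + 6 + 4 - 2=-7*m^2 + 10*m + 8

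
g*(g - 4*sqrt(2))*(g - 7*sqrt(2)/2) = g^3 - 15*sqrt(2)*g^2/2 + 28*g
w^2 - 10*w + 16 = (w - 8)*(w - 2)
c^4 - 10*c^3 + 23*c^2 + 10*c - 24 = (c - 6)*(c - 4)*(c - 1)*(c + 1)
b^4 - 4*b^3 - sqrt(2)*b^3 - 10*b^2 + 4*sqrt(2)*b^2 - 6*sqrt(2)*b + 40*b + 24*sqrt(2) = (b - 4)*(b - 3*sqrt(2))*(b + sqrt(2))^2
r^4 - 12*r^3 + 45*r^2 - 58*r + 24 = (r - 6)*(r - 4)*(r - 1)^2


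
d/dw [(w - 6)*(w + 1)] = 2*w - 5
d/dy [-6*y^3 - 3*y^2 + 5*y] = -18*y^2 - 6*y + 5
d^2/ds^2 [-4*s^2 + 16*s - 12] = -8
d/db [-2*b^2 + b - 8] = 1 - 4*b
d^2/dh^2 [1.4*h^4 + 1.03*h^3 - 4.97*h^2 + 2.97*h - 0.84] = 16.8*h^2 + 6.18*h - 9.94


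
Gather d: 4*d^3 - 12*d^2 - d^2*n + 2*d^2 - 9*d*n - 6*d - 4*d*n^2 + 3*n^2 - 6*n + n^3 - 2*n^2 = 4*d^3 + d^2*(-n - 10) + d*(-4*n^2 - 9*n - 6) + n^3 + n^2 - 6*n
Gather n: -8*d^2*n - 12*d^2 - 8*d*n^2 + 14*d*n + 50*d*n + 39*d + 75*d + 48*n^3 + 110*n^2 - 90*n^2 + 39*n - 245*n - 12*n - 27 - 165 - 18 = -12*d^2 + 114*d + 48*n^3 + n^2*(20 - 8*d) + n*(-8*d^2 + 64*d - 218) - 210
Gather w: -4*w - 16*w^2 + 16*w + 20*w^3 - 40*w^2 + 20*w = 20*w^3 - 56*w^2 + 32*w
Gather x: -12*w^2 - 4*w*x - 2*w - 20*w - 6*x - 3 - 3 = -12*w^2 - 22*w + x*(-4*w - 6) - 6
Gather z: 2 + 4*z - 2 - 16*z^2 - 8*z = -16*z^2 - 4*z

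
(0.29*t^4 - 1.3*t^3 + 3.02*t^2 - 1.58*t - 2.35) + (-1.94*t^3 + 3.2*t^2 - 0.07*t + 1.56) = 0.29*t^4 - 3.24*t^3 + 6.22*t^2 - 1.65*t - 0.79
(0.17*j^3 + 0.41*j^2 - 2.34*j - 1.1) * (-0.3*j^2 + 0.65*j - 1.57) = -0.051*j^5 - 0.0125*j^4 + 0.7016*j^3 - 1.8347*j^2 + 2.9588*j + 1.727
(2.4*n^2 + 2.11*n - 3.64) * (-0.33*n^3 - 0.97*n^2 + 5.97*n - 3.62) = -0.792*n^5 - 3.0243*n^4 + 13.4825*n^3 + 7.4395*n^2 - 29.369*n + 13.1768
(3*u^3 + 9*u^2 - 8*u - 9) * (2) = 6*u^3 + 18*u^2 - 16*u - 18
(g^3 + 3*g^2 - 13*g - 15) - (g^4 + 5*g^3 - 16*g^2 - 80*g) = -g^4 - 4*g^3 + 19*g^2 + 67*g - 15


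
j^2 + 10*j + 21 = (j + 3)*(j + 7)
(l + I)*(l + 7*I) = l^2 + 8*I*l - 7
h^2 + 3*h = h*(h + 3)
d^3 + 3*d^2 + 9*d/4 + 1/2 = (d + 1/2)^2*(d + 2)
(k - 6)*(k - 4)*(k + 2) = k^3 - 8*k^2 + 4*k + 48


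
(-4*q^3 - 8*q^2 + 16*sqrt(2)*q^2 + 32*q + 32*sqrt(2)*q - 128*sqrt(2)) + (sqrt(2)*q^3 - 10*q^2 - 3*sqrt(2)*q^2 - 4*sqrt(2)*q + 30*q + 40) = -4*q^3 + sqrt(2)*q^3 - 18*q^2 + 13*sqrt(2)*q^2 + 28*sqrt(2)*q + 62*q - 128*sqrt(2) + 40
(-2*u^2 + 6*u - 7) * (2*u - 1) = -4*u^3 + 14*u^2 - 20*u + 7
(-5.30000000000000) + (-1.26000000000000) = -6.56000000000000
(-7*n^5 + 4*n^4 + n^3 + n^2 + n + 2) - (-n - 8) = -7*n^5 + 4*n^4 + n^3 + n^2 + 2*n + 10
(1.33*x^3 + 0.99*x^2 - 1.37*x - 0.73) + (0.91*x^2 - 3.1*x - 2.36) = 1.33*x^3 + 1.9*x^2 - 4.47*x - 3.09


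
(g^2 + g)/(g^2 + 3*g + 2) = g/(g + 2)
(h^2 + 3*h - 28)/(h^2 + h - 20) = (h + 7)/(h + 5)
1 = 1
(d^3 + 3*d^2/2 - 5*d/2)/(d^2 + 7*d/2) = (2*d^2 + 3*d - 5)/(2*d + 7)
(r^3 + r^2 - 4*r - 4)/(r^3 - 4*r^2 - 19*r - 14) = (r - 2)/(r - 7)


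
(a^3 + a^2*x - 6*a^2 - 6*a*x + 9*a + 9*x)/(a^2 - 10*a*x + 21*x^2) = (a^3 + a^2*x - 6*a^2 - 6*a*x + 9*a + 9*x)/(a^2 - 10*a*x + 21*x^2)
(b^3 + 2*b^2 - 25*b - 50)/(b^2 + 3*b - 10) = (b^2 - 3*b - 10)/(b - 2)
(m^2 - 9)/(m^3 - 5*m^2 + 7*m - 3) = (m + 3)/(m^2 - 2*m + 1)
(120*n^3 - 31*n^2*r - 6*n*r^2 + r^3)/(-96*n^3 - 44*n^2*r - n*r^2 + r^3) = (-15*n^2 + 2*n*r + r^2)/(12*n^2 + 7*n*r + r^2)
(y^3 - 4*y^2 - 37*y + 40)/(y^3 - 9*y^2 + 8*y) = (y + 5)/y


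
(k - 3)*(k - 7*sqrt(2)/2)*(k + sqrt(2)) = k^3 - 5*sqrt(2)*k^2/2 - 3*k^2 - 7*k + 15*sqrt(2)*k/2 + 21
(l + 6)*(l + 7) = l^2 + 13*l + 42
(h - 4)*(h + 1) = h^2 - 3*h - 4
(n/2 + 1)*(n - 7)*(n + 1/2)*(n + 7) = n^4/2 + 5*n^3/4 - 24*n^2 - 245*n/4 - 49/2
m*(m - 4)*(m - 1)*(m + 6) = m^4 + m^3 - 26*m^2 + 24*m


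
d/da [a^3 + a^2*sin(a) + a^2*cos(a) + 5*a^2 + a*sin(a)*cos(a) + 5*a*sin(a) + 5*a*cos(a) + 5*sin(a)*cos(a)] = sqrt(2)*a^2*cos(a + pi/4) + 3*a^2 - 3*a*sin(a) + 7*a*cos(a) + a*cos(2*a) + 10*a + sin(2*a)/2 + 5*sqrt(2)*sin(a + pi/4) + 5*cos(2*a)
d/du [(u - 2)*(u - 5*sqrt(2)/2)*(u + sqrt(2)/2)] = 3*u^2 - 4*sqrt(2)*u - 4*u - 5/2 + 4*sqrt(2)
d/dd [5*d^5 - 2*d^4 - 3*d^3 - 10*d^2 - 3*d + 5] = 25*d^4 - 8*d^3 - 9*d^2 - 20*d - 3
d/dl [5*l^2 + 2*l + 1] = 10*l + 2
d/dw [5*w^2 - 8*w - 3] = 10*w - 8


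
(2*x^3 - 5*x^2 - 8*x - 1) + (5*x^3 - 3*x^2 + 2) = 7*x^3 - 8*x^2 - 8*x + 1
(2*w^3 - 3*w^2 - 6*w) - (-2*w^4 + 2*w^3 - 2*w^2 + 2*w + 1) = 2*w^4 - w^2 - 8*w - 1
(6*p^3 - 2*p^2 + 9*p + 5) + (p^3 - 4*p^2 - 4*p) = 7*p^3 - 6*p^2 + 5*p + 5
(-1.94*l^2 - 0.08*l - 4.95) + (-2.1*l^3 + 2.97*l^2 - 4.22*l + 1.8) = -2.1*l^3 + 1.03*l^2 - 4.3*l - 3.15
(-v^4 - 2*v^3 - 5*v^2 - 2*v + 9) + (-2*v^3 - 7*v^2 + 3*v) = -v^4 - 4*v^3 - 12*v^2 + v + 9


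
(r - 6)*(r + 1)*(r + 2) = r^3 - 3*r^2 - 16*r - 12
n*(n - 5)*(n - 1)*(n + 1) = n^4 - 5*n^3 - n^2 + 5*n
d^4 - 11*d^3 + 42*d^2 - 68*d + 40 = (d - 5)*(d - 2)^3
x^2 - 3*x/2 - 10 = (x - 4)*(x + 5/2)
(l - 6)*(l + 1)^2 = l^3 - 4*l^2 - 11*l - 6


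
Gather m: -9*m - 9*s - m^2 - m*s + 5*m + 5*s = -m^2 + m*(-s - 4) - 4*s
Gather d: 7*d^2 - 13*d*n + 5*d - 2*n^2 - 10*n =7*d^2 + d*(5 - 13*n) - 2*n^2 - 10*n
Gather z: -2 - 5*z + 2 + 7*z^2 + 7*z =7*z^2 + 2*z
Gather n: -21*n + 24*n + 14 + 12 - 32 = 3*n - 6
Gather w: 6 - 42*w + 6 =12 - 42*w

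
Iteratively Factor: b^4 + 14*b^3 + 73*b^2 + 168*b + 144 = (b + 4)*(b^3 + 10*b^2 + 33*b + 36) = (b + 4)^2*(b^2 + 6*b + 9) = (b + 3)*(b + 4)^2*(b + 3)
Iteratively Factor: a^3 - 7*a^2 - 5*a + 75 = (a - 5)*(a^2 - 2*a - 15) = (a - 5)^2*(a + 3)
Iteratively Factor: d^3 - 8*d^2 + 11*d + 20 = (d - 5)*(d^2 - 3*d - 4) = (d - 5)*(d - 4)*(d + 1)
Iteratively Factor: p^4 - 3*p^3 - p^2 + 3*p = (p)*(p^3 - 3*p^2 - p + 3) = p*(p + 1)*(p^2 - 4*p + 3) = p*(p - 3)*(p + 1)*(p - 1)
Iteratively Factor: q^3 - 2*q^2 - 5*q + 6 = (q - 3)*(q^2 + q - 2) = (q - 3)*(q + 2)*(q - 1)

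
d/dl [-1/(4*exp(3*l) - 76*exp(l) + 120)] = (3*exp(2*l) - 19)*exp(l)/(4*(exp(3*l) - 19*exp(l) + 30)^2)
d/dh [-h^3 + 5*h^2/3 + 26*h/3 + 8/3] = -3*h^2 + 10*h/3 + 26/3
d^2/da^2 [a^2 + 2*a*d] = 2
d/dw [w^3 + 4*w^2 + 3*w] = 3*w^2 + 8*w + 3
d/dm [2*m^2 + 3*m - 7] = 4*m + 3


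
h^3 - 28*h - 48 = (h - 6)*(h + 2)*(h + 4)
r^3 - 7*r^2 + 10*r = r*(r - 5)*(r - 2)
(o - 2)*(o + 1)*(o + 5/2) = o^3 + 3*o^2/2 - 9*o/2 - 5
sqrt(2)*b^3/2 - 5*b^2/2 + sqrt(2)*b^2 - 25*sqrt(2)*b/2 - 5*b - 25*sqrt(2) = (b - 5*sqrt(2))*(b + 5*sqrt(2)/2)*(sqrt(2)*b/2 + sqrt(2))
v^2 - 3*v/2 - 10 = (v - 4)*(v + 5/2)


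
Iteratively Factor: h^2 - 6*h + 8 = (h - 4)*(h - 2)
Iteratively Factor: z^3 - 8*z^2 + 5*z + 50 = (z - 5)*(z^2 - 3*z - 10) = (z - 5)^2*(z + 2)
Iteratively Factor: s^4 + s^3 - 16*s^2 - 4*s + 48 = (s + 2)*(s^3 - s^2 - 14*s + 24) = (s - 3)*(s + 2)*(s^2 + 2*s - 8) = (s - 3)*(s - 2)*(s + 2)*(s + 4)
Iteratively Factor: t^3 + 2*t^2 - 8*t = (t - 2)*(t^2 + 4*t) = t*(t - 2)*(t + 4)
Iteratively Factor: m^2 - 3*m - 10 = (m + 2)*(m - 5)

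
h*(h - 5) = h^2 - 5*h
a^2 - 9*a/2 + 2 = (a - 4)*(a - 1/2)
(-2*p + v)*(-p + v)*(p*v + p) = 2*p^3*v + 2*p^3 - 3*p^2*v^2 - 3*p^2*v + p*v^3 + p*v^2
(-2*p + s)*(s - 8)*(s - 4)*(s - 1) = -2*p*s^3 + 26*p*s^2 - 88*p*s + 64*p + s^4 - 13*s^3 + 44*s^2 - 32*s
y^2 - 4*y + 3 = (y - 3)*(y - 1)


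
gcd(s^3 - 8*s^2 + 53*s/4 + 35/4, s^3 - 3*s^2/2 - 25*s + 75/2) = s - 5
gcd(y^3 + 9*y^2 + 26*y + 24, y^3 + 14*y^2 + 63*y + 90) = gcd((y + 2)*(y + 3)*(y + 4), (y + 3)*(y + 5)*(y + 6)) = y + 3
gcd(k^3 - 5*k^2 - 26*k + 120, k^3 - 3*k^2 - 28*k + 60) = k^2 - k - 30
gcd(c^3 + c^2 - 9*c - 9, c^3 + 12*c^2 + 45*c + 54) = c + 3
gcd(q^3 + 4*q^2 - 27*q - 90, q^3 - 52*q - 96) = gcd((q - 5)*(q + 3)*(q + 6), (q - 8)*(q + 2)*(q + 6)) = q + 6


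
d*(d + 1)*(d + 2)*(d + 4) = d^4 + 7*d^3 + 14*d^2 + 8*d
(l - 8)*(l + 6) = l^2 - 2*l - 48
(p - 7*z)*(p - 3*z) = p^2 - 10*p*z + 21*z^2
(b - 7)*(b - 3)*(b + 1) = b^3 - 9*b^2 + 11*b + 21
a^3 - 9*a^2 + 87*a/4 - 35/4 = (a - 5)*(a - 7/2)*(a - 1/2)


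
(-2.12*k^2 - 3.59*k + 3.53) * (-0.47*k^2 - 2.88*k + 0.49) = 0.9964*k^4 + 7.7929*k^3 + 7.6413*k^2 - 11.9255*k + 1.7297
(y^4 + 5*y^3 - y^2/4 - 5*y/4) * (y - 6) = y^5 - y^4 - 121*y^3/4 + y^2/4 + 15*y/2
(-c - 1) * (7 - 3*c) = 3*c^2 - 4*c - 7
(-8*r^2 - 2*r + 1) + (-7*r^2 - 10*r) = -15*r^2 - 12*r + 1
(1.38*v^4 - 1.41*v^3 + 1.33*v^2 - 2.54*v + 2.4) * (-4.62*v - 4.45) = -6.3756*v^5 + 0.3732*v^4 + 0.129899999999999*v^3 + 5.8163*v^2 + 0.215000000000002*v - 10.68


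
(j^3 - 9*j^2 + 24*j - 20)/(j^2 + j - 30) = (j^2 - 4*j + 4)/(j + 6)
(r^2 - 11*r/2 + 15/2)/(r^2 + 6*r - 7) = (2*r^2 - 11*r + 15)/(2*(r^2 + 6*r - 7))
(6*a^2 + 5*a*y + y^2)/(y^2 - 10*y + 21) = (6*a^2 + 5*a*y + y^2)/(y^2 - 10*y + 21)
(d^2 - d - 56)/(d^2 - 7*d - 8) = (d + 7)/(d + 1)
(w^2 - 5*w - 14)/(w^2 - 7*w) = (w + 2)/w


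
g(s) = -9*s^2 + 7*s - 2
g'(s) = 7 - 18*s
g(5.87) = -271.02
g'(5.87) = -98.66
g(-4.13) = -184.42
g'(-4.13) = 81.34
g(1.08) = -4.94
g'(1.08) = -12.44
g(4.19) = -130.67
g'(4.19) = -68.42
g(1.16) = -5.99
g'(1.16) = -13.88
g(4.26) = -135.51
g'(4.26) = -69.68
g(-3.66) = -148.18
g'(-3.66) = 72.88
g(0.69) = -1.45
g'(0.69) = -5.42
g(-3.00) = -104.00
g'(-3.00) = 61.00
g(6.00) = -284.00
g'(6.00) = -101.00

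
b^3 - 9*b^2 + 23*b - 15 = (b - 5)*(b - 3)*(b - 1)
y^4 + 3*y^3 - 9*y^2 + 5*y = y*(y - 1)^2*(y + 5)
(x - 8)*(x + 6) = x^2 - 2*x - 48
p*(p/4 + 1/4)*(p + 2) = p^3/4 + 3*p^2/4 + p/2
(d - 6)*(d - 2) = d^2 - 8*d + 12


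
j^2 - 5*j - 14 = (j - 7)*(j + 2)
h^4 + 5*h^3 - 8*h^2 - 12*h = h*(h - 2)*(h + 1)*(h + 6)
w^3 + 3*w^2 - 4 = (w - 1)*(w + 2)^2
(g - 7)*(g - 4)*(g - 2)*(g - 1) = g^4 - 14*g^3 + 63*g^2 - 106*g + 56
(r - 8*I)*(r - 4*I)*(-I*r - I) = -I*r^3 - 12*r^2 - I*r^2 - 12*r + 32*I*r + 32*I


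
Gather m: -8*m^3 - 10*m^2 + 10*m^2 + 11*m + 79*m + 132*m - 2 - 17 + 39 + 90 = -8*m^3 + 222*m + 110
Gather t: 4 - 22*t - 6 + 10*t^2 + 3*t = 10*t^2 - 19*t - 2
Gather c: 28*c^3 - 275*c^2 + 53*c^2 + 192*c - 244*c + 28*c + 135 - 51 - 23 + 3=28*c^3 - 222*c^2 - 24*c + 64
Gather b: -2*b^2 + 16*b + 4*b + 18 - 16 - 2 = -2*b^2 + 20*b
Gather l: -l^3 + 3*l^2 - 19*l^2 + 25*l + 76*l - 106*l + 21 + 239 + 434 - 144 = -l^3 - 16*l^2 - 5*l + 550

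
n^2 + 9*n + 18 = (n + 3)*(n + 6)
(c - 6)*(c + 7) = c^2 + c - 42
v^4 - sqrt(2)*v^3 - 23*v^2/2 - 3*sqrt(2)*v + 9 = (v - 3*sqrt(2))*(v - sqrt(2)/2)*(v + sqrt(2))*(v + 3*sqrt(2)/2)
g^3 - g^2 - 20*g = g*(g - 5)*(g + 4)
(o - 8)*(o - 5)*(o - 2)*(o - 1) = o^4 - 16*o^3 + 81*o^2 - 146*o + 80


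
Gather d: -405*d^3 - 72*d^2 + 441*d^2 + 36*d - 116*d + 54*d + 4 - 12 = -405*d^3 + 369*d^2 - 26*d - 8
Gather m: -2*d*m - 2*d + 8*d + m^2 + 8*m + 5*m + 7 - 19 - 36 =6*d + m^2 + m*(13 - 2*d) - 48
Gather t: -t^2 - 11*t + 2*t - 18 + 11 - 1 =-t^2 - 9*t - 8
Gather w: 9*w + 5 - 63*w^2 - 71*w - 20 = -63*w^2 - 62*w - 15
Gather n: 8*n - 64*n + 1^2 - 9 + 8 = -56*n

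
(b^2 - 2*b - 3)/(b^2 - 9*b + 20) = (b^2 - 2*b - 3)/(b^2 - 9*b + 20)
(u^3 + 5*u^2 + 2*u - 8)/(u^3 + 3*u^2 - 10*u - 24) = (u - 1)/(u - 3)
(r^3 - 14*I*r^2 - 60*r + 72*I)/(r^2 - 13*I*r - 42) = (r^2 - 8*I*r - 12)/(r - 7*I)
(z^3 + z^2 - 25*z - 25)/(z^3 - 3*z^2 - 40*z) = (z^2 - 4*z - 5)/(z*(z - 8))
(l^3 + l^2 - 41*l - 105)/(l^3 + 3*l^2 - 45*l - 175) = (l + 3)/(l + 5)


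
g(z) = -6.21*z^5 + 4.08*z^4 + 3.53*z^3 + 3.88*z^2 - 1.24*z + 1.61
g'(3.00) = -1957.06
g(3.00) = -1050.43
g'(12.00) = -614035.00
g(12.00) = -1453998.55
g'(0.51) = 5.54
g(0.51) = 2.52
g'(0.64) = 7.13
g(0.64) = 3.35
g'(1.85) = -211.01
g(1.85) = -51.83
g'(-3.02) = -2960.39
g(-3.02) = 1842.90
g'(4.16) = -7909.77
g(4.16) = -6197.12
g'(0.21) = 0.95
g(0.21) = 1.56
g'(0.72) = 7.58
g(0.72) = 3.94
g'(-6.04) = -44582.53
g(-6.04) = 54723.12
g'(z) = -31.05*z^4 + 16.32*z^3 + 10.59*z^2 + 7.76*z - 1.24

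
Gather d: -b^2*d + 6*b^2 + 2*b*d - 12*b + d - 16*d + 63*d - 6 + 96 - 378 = 6*b^2 - 12*b + d*(-b^2 + 2*b + 48) - 288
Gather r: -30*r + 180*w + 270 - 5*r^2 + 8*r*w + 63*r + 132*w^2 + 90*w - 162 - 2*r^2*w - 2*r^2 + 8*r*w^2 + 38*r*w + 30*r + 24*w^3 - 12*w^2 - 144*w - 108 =r^2*(-2*w - 7) + r*(8*w^2 + 46*w + 63) + 24*w^3 + 120*w^2 + 126*w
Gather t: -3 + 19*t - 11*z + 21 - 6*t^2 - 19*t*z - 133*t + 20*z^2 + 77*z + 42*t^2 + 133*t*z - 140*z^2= 36*t^2 + t*(114*z - 114) - 120*z^2 + 66*z + 18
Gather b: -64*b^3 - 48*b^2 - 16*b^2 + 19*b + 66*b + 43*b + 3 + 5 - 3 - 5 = -64*b^3 - 64*b^2 + 128*b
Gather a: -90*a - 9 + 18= 9 - 90*a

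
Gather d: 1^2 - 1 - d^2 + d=-d^2 + d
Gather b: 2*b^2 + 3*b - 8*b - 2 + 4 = 2*b^2 - 5*b + 2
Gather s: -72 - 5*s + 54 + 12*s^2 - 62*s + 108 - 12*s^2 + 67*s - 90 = 0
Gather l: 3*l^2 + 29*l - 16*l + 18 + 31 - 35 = 3*l^2 + 13*l + 14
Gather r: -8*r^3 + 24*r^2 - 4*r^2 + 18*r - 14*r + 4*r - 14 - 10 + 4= -8*r^3 + 20*r^2 + 8*r - 20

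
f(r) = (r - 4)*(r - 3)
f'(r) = 2*r - 7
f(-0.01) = 12.07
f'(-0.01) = -7.02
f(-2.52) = 35.99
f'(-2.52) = -12.04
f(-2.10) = 31.11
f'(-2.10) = -11.20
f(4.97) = 1.91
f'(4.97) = 2.94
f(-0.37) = 14.73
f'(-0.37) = -7.74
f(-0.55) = 16.15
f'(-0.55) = -8.10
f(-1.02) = 20.18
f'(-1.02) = -9.04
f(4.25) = 0.31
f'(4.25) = 1.50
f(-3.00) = 42.00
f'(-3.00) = -13.00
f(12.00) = 72.00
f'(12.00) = 17.00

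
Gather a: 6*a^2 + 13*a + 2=6*a^2 + 13*a + 2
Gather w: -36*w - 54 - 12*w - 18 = -48*w - 72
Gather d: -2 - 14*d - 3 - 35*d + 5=-49*d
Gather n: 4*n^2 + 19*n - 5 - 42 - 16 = 4*n^2 + 19*n - 63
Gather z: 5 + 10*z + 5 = 10*z + 10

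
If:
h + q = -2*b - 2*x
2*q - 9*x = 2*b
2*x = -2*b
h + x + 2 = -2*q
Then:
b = 4/9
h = 14/9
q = -14/9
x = -4/9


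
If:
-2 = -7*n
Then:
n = 2/7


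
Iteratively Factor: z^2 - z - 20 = (z + 4)*(z - 5)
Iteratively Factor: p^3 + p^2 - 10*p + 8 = (p - 1)*(p^2 + 2*p - 8) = (p - 2)*(p - 1)*(p + 4)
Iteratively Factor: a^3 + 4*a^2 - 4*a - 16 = (a - 2)*(a^2 + 6*a + 8) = (a - 2)*(a + 2)*(a + 4)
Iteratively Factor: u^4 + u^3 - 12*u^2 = (u)*(u^3 + u^2 - 12*u) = u*(u - 3)*(u^2 + 4*u) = u^2*(u - 3)*(u + 4)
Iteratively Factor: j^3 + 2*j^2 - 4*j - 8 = (j + 2)*(j^2 - 4) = (j + 2)^2*(j - 2)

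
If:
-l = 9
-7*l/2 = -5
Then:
No Solution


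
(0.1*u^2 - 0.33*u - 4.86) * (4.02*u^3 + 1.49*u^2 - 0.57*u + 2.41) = 0.402*u^5 - 1.1776*u^4 - 20.0859*u^3 - 6.8123*u^2 + 1.9749*u - 11.7126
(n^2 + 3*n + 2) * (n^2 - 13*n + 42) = n^4 - 10*n^3 + 5*n^2 + 100*n + 84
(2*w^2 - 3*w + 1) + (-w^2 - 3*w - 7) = w^2 - 6*w - 6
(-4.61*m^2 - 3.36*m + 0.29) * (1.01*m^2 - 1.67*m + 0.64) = -4.6561*m^4 + 4.3051*m^3 + 2.9537*m^2 - 2.6347*m + 0.1856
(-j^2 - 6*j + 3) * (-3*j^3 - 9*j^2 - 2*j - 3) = 3*j^5 + 27*j^4 + 47*j^3 - 12*j^2 + 12*j - 9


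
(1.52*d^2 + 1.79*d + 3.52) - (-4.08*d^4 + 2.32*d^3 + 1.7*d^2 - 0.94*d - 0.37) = 4.08*d^4 - 2.32*d^3 - 0.18*d^2 + 2.73*d + 3.89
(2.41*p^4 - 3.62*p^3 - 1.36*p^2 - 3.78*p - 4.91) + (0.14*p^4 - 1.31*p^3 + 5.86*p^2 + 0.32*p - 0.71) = 2.55*p^4 - 4.93*p^3 + 4.5*p^2 - 3.46*p - 5.62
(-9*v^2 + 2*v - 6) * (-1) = 9*v^2 - 2*v + 6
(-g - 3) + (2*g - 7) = g - 10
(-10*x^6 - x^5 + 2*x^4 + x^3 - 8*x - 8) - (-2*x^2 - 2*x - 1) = -10*x^6 - x^5 + 2*x^4 + x^3 + 2*x^2 - 6*x - 7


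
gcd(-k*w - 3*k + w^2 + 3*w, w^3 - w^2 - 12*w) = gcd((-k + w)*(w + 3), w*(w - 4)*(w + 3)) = w + 3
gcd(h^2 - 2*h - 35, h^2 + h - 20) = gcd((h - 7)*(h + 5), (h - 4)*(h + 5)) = h + 5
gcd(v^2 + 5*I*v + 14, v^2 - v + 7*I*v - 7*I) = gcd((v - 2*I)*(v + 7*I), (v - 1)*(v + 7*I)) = v + 7*I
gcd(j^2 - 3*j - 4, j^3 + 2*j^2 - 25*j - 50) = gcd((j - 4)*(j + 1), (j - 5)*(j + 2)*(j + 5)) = 1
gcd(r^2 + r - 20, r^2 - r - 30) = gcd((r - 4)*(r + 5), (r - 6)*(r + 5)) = r + 5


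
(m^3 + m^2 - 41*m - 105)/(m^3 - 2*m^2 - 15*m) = (m^2 - 2*m - 35)/(m*(m - 5))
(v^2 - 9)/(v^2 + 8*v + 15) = (v - 3)/(v + 5)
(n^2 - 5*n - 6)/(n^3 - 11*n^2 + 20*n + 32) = (n - 6)/(n^2 - 12*n + 32)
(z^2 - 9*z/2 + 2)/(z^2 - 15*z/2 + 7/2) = (z - 4)/(z - 7)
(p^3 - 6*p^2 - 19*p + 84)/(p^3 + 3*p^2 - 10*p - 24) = (p - 7)/(p + 2)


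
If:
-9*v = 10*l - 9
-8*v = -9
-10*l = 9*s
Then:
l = -9/80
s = 1/8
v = 9/8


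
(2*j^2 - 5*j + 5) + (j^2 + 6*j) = 3*j^2 + j + 5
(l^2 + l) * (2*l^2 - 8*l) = 2*l^4 - 6*l^3 - 8*l^2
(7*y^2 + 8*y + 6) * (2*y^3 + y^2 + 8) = 14*y^5 + 23*y^4 + 20*y^3 + 62*y^2 + 64*y + 48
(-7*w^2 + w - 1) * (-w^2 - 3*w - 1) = 7*w^4 + 20*w^3 + 5*w^2 + 2*w + 1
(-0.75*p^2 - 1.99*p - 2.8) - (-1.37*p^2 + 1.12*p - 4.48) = 0.62*p^2 - 3.11*p + 1.68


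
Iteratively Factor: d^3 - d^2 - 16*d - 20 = (d + 2)*(d^2 - 3*d - 10) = (d - 5)*(d + 2)*(d + 2)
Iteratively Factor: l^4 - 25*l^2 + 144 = (l + 3)*(l^3 - 3*l^2 - 16*l + 48) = (l - 3)*(l + 3)*(l^2 - 16) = (l - 4)*(l - 3)*(l + 3)*(l + 4)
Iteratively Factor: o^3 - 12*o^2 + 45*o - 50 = (o - 5)*(o^2 - 7*o + 10) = (o - 5)*(o - 2)*(o - 5)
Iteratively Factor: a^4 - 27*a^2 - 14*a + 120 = (a - 2)*(a^3 + 2*a^2 - 23*a - 60) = (a - 2)*(a + 4)*(a^2 - 2*a - 15) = (a - 2)*(a + 3)*(a + 4)*(a - 5)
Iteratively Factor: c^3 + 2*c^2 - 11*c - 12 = (c + 4)*(c^2 - 2*c - 3) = (c + 1)*(c + 4)*(c - 3)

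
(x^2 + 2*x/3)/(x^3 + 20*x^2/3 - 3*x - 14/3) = x/(x^2 + 6*x - 7)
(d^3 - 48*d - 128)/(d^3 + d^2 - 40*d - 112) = (d - 8)/(d - 7)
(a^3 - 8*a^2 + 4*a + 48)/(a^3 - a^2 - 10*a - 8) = (a - 6)/(a + 1)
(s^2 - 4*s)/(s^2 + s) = (s - 4)/(s + 1)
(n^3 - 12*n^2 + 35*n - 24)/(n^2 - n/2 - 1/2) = 2*(n^2 - 11*n + 24)/(2*n + 1)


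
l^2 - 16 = (l - 4)*(l + 4)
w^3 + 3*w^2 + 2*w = w*(w + 1)*(w + 2)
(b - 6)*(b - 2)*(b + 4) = b^3 - 4*b^2 - 20*b + 48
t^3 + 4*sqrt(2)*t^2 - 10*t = t*(t - sqrt(2))*(t + 5*sqrt(2))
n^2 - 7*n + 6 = (n - 6)*(n - 1)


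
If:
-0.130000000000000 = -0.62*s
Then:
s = 0.21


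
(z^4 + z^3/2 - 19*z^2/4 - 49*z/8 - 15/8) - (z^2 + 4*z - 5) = z^4 + z^3/2 - 23*z^2/4 - 81*z/8 + 25/8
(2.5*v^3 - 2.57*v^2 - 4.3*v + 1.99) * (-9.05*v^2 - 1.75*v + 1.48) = -22.625*v^5 + 18.8835*v^4 + 47.1125*v^3 - 14.2881*v^2 - 9.8465*v + 2.9452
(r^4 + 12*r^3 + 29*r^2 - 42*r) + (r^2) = r^4 + 12*r^3 + 30*r^2 - 42*r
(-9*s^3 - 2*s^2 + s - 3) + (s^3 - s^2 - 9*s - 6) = -8*s^3 - 3*s^2 - 8*s - 9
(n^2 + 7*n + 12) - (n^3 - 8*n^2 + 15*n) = -n^3 + 9*n^2 - 8*n + 12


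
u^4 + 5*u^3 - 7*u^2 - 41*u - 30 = (u - 3)*(u + 1)*(u + 2)*(u + 5)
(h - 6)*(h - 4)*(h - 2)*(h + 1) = h^4 - 11*h^3 + 32*h^2 - 4*h - 48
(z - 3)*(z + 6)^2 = z^3 + 9*z^2 - 108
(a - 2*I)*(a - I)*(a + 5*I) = a^3 + 2*I*a^2 + 13*a - 10*I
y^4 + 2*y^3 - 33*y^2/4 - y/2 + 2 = (y - 2)*(y - 1/2)*(y + 1/2)*(y + 4)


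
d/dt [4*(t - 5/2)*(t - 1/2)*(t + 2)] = 12*t^2 - 8*t - 19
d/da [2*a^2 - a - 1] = 4*a - 1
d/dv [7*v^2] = 14*v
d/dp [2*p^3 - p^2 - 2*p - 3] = 6*p^2 - 2*p - 2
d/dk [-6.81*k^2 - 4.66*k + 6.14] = -13.62*k - 4.66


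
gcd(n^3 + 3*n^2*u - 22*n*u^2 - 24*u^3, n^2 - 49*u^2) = 1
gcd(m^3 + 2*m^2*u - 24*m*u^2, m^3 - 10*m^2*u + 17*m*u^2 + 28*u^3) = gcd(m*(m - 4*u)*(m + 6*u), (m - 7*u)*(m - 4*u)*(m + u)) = -m + 4*u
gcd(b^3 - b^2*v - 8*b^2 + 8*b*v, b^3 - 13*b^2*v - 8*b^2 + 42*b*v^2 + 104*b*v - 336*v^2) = b - 8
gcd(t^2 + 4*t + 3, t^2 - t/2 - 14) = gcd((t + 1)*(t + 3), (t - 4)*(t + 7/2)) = 1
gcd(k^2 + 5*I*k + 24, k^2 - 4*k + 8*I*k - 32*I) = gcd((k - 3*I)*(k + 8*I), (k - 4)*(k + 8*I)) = k + 8*I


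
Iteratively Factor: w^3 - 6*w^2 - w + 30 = (w - 5)*(w^2 - w - 6) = (w - 5)*(w + 2)*(w - 3)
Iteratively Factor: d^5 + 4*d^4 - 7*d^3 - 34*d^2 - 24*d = (d - 3)*(d^4 + 7*d^3 + 14*d^2 + 8*d) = (d - 3)*(d + 4)*(d^3 + 3*d^2 + 2*d) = (d - 3)*(d + 2)*(d + 4)*(d^2 + d) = (d - 3)*(d + 1)*(d + 2)*(d + 4)*(d)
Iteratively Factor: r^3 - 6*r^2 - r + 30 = (r - 5)*(r^2 - r - 6) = (r - 5)*(r - 3)*(r + 2)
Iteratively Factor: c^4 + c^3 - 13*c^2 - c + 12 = (c - 3)*(c^3 + 4*c^2 - c - 4) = (c - 3)*(c + 1)*(c^2 + 3*c - 4) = (c - 3)*(c - 1)*(c + 1)*(c + 4)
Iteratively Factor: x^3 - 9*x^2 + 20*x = (x - 5)*(x^2 - 4*x) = (x - 5)*(x - 4)*(x)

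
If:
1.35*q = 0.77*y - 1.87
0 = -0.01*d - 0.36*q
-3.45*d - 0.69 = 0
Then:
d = -0.20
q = 0.01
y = 2.44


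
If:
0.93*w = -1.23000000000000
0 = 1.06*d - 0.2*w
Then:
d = -0.25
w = -1.32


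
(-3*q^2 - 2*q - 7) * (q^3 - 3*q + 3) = -3*q^5 - 2*q^4 + 2*q^3 - 3*q^2 + 15*q - 21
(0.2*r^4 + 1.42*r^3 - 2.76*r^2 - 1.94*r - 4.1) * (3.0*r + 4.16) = 0.6*r^5 + 5.092*r^4 - 2.3728*r^3 - 17.3016*r^2 - 20.3704*r - 17.056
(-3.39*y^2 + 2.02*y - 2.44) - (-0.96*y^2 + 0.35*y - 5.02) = -2.43*y^2 + 1.67*y + 2.58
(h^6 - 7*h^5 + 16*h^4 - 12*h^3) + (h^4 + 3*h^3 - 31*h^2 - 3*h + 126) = h^6 - 7*h^5 + 17*h^4 - 9*h^3 - 31*h^2 - 3*h + 126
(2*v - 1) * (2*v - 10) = 4*v^2 - 22*v + 10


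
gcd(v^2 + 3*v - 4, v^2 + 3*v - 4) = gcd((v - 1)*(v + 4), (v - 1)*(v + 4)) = v^2 + 3*v - 4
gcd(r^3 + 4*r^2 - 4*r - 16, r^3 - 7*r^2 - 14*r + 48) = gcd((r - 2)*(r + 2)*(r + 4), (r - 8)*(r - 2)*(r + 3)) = r - 2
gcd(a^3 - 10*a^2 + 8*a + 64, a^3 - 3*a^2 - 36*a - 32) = a - 8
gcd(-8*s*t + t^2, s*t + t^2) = t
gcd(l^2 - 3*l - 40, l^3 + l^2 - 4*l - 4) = 1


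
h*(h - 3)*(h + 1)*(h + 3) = h^4 + h^3 - 9*h^2 - 9*h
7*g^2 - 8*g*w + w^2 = (-7*g + w)*(-g + w)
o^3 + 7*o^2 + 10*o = o*(o + 2)*(o + 5)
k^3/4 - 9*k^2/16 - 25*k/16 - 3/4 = (k/4 + 1/4)*(k - 4)*(k + 3/4)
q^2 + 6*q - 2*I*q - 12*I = (q + 6)*(q - 2*I)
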